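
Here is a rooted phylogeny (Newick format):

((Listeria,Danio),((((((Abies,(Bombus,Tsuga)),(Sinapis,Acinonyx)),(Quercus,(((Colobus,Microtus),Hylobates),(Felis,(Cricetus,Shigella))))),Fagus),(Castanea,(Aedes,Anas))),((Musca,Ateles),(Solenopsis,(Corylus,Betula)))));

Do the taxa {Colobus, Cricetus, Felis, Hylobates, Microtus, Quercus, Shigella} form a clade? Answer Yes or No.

Yes

The most recent common ancestor of these taxa subtends (Quercus,(((Colobus,Microtus),Hylobates),(Felis,(Cricetus,Shigella)))).
That clade has exactly 7 tips — every listed taxon and nothing else — so the group is monophyletic.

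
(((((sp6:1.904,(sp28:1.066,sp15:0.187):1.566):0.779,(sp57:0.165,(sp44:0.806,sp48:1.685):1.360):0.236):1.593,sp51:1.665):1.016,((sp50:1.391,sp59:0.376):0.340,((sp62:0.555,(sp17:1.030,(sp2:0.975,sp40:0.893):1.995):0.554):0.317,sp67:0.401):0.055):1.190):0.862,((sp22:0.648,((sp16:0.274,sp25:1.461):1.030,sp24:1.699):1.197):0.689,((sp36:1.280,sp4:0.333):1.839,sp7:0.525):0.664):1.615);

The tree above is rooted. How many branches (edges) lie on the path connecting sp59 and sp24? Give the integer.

The MRCA of sp59 and sp24 is the root of the tree.
From sp59 up to that node: 4 branches. From sp24 up to the same node: 4 branches. Total: 4 + 4 = 8.

8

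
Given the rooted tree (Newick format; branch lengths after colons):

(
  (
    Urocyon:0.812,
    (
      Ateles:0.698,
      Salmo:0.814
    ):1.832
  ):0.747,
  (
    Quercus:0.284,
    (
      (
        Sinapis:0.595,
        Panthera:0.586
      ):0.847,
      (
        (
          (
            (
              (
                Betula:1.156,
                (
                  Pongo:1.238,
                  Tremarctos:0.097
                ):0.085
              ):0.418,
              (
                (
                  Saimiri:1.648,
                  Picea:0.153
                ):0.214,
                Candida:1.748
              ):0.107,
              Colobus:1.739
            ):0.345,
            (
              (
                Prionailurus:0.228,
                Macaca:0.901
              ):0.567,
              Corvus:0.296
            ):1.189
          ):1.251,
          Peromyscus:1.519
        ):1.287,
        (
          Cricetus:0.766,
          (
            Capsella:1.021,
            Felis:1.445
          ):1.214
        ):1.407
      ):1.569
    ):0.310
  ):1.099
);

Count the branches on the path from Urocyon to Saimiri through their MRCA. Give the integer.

11

The MRCA of Urocyon and Saimiri is the root of the tree.
From Urocyon up to that node: 2 branches. From Saimiri up to the same node: 9 branches. Total: 2 + 9 = 11.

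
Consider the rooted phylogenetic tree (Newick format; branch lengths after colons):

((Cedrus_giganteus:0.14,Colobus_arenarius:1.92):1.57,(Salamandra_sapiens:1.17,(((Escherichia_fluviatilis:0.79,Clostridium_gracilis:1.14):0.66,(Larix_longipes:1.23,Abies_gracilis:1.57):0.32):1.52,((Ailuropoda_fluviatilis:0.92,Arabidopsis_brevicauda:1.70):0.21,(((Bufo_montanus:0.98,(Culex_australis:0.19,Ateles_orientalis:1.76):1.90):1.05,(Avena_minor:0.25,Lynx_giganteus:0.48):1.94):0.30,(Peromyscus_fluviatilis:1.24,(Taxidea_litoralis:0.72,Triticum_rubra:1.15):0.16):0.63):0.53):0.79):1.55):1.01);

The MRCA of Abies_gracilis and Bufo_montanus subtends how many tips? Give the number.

The MRCA of Abies_gracilis and Bufo_montanus is the node subtending (((Escherichia_fluviatilis,Clostridium_gracilis),(Larix_longipes,Abies_gracilis)),((Ailuropoda_fluviatilis,Arabidopsis_brevicauda),(((Bufo_montanus,(Culex_australis,Ateles_orientalis)),(Avena_minor,Lynx_giganteus)),(Peromyscus_fluviatilis,(Taxidea_litoralis,Triticum_rubra))))).
That clade contains 14 terminal taxa: Abies_gracilis, Ailuropoda_fluviatilis, Arabidopsis_brevicauda, Ateles_orientalis, Avena_minor, Bufo_montanus, Clostridium_gracilis, Culex_australis, Escherichia_fluviatilis, Larix_longipes, Lynx_giganteus, Peromyscus_fluviatilis, Taxidea_litoralis, Triticum_rubra.

14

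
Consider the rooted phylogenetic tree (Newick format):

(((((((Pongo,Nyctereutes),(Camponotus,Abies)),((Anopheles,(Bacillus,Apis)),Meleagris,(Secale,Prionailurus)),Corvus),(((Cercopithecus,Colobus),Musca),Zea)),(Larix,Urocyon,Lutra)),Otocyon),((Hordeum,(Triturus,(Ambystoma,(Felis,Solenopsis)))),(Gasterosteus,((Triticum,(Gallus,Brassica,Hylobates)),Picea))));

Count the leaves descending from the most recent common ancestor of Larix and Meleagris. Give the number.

18

The MRCA of Larix and Meleagris is the node subtending (((((Pongo,Nyctereutes),(Camponotus,Abies)),((Anopheles,(Bacillus,Apis)),Meleagris,(Secale,Prionailurus)),Corvus),(((Cercopithecus,Colobus),Musca),Zea)),(Larix,Urocyon,Lutra)).
That clade contains 18 terminal taxa: Abies, Anopheles, Apis, Bacillus, Camponotus, Cercopithecus, Colobus, Corvus, Larix, Lutra, Meleagris, Musca, Nyctereutes, Pongo, Prionailurus, Secale, Urocyon, Zea.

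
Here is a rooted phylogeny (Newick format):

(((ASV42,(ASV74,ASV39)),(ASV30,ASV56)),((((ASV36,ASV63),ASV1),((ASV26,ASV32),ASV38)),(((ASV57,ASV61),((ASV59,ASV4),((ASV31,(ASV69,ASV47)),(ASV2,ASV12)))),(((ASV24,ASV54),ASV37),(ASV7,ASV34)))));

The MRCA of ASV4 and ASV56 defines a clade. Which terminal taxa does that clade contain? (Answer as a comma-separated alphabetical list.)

Tracing ASV4: it sits inside (ASV59,ASV4).
Tracing ASV56: it sits inside (ASV30,ASV56).
The smallest clade enclosing both is the whole tree (their MRCA is the root), so the answer is all 25 tips in alphabetical order.

ASV1, ASV12, ASV2, ASV24, ASV26, ASV30, ASV31, ASV32, ASV34, ASV36, ASV37, ASV38, ASV39, ASV4, ASV42, ASV47, ASV54, ASV56, ASV57, ASV59, ASV61, ASV63, ASV69, ASV7, ASV74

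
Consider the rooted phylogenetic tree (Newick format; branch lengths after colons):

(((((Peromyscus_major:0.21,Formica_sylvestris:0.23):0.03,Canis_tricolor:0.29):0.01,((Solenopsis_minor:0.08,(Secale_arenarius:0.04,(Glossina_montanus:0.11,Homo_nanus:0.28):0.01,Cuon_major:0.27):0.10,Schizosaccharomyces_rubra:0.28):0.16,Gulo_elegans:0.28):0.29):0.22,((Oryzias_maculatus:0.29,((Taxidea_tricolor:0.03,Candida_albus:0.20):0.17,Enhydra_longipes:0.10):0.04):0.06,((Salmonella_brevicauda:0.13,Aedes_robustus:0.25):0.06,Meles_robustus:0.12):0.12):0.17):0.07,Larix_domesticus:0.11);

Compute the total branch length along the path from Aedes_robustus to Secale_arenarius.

1.41

The path runs Aedes_robustus → … → MRCA → … → Secale_arenarius; the MRCA is the node subtending ((((Peromyscus_major,Formica_sylvestris),Canis_tricolor),((Solenopsis_minor,(Secale_arenarius,(Glossina_montanus,Homo_nanus),Cuon_major),Schizosaccharomyces_rubra),Gulo_elegans)),((Oryzias_maculatus,((Taxidea_tricolor,Candida_albus),Enhydra_longipes)),((Salmonella_brevicauda,Aedes_robustus),Meles_robustus))).
Branch lengths along that path: 0.25 + 0.06 + 0.12 + 0.17 + 0.22 + 0.29 + 0.16 + 0.10 + 0.04 = 1.41.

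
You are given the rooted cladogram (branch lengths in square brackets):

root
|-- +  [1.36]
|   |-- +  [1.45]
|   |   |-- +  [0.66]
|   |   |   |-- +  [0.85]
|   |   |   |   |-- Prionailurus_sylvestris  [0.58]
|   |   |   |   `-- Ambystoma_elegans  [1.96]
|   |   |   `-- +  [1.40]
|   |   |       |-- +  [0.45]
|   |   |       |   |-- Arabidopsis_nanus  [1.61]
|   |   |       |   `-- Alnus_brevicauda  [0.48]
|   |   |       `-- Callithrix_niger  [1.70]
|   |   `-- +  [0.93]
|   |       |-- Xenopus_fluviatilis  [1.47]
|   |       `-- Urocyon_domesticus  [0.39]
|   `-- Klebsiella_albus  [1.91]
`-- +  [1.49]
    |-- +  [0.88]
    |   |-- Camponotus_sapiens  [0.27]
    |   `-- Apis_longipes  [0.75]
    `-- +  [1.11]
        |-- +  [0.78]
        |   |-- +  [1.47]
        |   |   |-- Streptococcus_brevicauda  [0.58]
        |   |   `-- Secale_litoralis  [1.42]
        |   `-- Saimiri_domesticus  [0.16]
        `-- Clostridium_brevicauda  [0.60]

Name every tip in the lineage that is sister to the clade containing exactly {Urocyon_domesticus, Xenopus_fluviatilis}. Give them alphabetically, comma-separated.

The clade containing exactly {Urocyon_domesticus, Xenopus_fluviatilis} attaches to the tree at the node subtending (((Prionailurus_sylvestris,Ambystoma_elegans),((Arabidopsis_nanus,Alnus_brevicauda),Callithrix_niger)),(Xenopus_fluviatilis,Urocyon_domesticus)).
The other lineage descending from that same node — the sister group — is ((Prionailurus_sylvestris,Ambystoma_elegans),((Arabidopsis_nanus,Alnus_brevicauda),Callithrix_niger)); its 5 tips in alphabetical order are the answer.

Alnus_brevicauda, Ambystoma_elegans, Arabidopsis_nanus, Callithrix_niger, Prionailurus_sylvestris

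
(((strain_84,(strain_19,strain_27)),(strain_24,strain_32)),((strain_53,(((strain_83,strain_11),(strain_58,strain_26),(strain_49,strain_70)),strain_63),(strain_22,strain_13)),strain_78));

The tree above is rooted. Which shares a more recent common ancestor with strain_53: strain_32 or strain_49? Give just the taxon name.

strain_49

The MRCA of strain_53 and strain_49 subtends (strain_53,(((strain_83,strain_11),(strain_58,strain_26),(strain_49,strain_70)),strain_63),(strain_22,strain_13)) (10 taxa).
The MRCA of strain_53 and strain_32 is the root, subtending the entire tree (16 taxa).
The first is nested inside the second, so strain_53 shares a more recent common ancestor with strain_49.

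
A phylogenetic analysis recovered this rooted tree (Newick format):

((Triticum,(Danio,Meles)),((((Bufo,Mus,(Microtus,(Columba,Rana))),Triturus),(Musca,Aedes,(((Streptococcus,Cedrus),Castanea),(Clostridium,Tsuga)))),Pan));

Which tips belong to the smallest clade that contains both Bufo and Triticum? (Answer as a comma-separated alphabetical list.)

Aedes, Bufo, Castanea, Cedrus, Clostridium, Columba, Danio, Meles, Microtus, Mus, Musca, Pan, Rana, Streptococcus, Triticum, Triturus, Tsuga

Tracing Bufo: it sits inside (Bufo,Mus,(Microtus,(Columba,Rana))).
Tracing Triticum: it sits inside (Triticum,(Danio,Meles)).
The smallest clade enclosing both is the whole tree (their MRCA is the root), so the answer is all 17 tips in alphabetical order.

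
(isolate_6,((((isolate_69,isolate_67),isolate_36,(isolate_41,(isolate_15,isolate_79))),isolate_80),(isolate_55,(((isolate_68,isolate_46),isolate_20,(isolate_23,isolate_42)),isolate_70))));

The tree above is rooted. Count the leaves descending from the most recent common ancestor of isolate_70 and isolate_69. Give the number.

14

The MRCA of isolate_70 and isolate_69 is the node subtending ((((isolate_69,isolate_67),isolate_36,(isolate_41,(isolate_15,isolate_79))),isolate_80),(isolate_55,(((isolate_68,isolate_46),isolate_20,(isolate_23,isolate_42)),isolate_70))).
That clade contains 14 terminal taxa: isolate_15, isolate_20, isolate_23, isolate_36, isolate_41, isolate_42, isolate_46, isolate_55, isolate_67, isolate_68, isolate_69, isolate_70, isolate_79, isolate_80.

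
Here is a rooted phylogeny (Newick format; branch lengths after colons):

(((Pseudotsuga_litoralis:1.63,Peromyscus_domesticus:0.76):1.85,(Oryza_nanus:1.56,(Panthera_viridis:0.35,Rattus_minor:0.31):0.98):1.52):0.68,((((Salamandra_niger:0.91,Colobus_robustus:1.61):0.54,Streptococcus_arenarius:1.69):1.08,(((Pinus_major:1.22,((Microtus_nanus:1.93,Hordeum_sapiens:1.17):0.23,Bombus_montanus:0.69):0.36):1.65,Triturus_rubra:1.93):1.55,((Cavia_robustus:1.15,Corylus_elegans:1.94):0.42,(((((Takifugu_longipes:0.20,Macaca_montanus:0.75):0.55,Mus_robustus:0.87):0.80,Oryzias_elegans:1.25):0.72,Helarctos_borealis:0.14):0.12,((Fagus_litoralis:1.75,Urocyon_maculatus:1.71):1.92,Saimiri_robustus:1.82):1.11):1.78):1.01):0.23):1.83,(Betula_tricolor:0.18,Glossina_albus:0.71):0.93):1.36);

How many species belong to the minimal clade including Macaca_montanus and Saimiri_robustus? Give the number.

The MRCA of Macaca_montanus and Saimiri_robustus is the node subtending (((((Takifugu_longipes,Macaca_montanus),Mus_robustus),Oryzias_elegans),Helarctos_borealis),((Fagus_litoralis,Urocyon_maculatus),Saimiri_robustus)).
That clade contains 8 terminal taxa: Fagus_litoralis, Helarctos_borealis, Macaca_montanus, Mus_robustus, Oryzias_elegans, Saimiri_robustus, Takifugu_longipes, Urocyon_maculatus.

8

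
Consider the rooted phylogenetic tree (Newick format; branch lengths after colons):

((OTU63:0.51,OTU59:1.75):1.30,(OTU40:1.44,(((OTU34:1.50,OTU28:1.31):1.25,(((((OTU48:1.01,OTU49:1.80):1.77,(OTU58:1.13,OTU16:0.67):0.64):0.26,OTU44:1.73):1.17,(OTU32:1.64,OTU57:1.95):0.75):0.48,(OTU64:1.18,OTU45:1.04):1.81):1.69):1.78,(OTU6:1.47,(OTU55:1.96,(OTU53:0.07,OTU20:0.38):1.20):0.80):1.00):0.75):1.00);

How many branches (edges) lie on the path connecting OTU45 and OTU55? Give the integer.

7

The MRCA of OTU45 and OTU55 is the node subtending (((OTU34,OTU28),(((((OTU48,OTU49),(OTU58,OTU16)),OTU44),(OTU32,OTU57)),(OTU64,OTU45))),(OTU6,(OTU55,(OTU53,OTU20)))).
From OTU45 up to that node: 4 branches. From OTU55 up to the same node: 3 branches. Total: 4 + 3 = 7.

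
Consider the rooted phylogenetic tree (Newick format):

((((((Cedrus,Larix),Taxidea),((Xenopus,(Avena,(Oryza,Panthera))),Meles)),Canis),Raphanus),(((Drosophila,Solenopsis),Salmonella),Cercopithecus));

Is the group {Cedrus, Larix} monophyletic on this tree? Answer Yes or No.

The most recent common ancestor of these taxa subtends (Cedrus,Larix).
That clade has exactly 2 tips — every listed taxon and nothing else — so the group is monophyletic.

Yes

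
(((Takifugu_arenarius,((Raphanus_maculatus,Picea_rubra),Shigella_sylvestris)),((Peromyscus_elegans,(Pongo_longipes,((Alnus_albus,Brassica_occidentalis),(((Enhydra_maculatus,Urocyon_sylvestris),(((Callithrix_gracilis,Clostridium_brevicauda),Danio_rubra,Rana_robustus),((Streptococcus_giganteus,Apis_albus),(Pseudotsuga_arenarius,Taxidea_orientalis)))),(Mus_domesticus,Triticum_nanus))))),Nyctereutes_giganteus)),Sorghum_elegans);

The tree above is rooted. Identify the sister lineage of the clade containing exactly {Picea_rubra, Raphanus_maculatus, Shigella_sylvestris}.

Takifugu_arenarius

The clade containing exactly {Picea_rubra, Raphanus_maculatus, Shigella_sylvestris} attaches to the tree at the node subtending (Takifugu_arenarius,((Raphanus_maculatus,Picea_rubra),Shigella_sylvestris)).
The other lineage descending from that same node — the sister group — is the single tip Takifugu_arenarius.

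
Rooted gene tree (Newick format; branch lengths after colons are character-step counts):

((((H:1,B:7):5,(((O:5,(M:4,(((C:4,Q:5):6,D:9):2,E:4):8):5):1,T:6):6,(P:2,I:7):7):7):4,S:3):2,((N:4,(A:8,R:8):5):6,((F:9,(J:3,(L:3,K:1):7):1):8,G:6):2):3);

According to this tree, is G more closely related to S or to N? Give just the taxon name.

The MRCA of G and N subtends ((N,(A,R)),((F,(J,(L,K))),G)) (8 taxa).
The MRCA of G and S is the root, subtending the entire tree (20 taxa).
The first is nested inside the second, so G shares a more recent common ancestor with N.

N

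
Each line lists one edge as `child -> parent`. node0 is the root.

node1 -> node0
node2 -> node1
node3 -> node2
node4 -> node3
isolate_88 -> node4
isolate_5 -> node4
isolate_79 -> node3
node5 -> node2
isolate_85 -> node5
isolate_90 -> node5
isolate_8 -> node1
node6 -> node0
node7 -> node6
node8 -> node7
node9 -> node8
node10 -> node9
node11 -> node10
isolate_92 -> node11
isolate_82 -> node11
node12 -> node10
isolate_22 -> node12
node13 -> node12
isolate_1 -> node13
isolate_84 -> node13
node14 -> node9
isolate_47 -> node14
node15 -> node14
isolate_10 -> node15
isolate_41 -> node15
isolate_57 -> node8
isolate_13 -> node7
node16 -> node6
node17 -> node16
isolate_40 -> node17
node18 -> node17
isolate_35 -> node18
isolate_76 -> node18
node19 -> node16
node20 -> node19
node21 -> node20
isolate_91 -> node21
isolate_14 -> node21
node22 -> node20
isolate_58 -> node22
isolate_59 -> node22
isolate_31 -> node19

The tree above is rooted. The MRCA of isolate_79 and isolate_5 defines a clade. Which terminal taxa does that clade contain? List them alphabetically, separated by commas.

isolate_5, isolate_79, isolate_88

Tracing isolate_79: it sits inside ((isolate_88,isolate_5),isolate_79).
Tracing isolate_5: it sits inside (isolate_88,isolate_5).
The smallest clade enclosing both is ((isolate_88,isolate_5),isolate_79); the answer is its 3 terminal taxa in alphabetical order.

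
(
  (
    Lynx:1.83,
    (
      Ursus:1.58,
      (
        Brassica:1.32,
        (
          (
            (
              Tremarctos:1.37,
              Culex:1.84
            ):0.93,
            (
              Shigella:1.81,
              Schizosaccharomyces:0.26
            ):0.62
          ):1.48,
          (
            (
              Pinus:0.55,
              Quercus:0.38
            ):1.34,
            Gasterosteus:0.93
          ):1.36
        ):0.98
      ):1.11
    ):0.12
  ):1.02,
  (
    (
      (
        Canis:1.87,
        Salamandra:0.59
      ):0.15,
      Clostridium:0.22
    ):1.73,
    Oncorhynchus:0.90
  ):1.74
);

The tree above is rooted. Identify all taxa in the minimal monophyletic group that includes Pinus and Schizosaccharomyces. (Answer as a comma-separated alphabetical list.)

Tracing Pinus: it sits inside (Pinus,Quercus).
Tracing Schizosaccharomyces: it sits inside (Shigella,Schizosaccharomyces).
The smallest clade enclosing both is (((Tremarctos,Culex),(Shigella,Schizosaccharomyces)),((Pinus,Quercus),Gasterosteus)); the answer is its 7 terminal taxa in alphabetical order.

Culex, Gasterosteus, Pinus, Quercus, Schizosaccharomyces, Shigella, Tremarctos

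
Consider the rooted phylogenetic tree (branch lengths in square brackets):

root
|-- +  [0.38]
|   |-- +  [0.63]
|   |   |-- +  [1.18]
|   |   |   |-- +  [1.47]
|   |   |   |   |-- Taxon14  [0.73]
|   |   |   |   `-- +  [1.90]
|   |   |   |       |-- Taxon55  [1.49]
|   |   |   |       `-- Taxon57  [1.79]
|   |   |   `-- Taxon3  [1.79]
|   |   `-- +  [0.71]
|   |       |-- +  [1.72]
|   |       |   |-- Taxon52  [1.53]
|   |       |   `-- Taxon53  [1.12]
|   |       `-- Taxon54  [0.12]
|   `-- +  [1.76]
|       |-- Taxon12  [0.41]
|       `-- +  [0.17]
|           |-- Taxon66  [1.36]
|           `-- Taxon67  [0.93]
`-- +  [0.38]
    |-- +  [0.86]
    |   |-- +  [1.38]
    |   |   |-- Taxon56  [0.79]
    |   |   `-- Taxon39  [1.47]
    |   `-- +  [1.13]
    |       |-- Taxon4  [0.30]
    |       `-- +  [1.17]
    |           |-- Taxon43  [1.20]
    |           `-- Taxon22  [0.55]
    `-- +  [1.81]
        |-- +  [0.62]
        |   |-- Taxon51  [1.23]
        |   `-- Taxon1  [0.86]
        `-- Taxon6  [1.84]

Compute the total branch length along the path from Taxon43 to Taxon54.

The path runs Taxon43 → … → MRCA → … → Taxon54; the MRCA is the root of the tree.
Branch lengths along that path: 1.20 + 1.17 + 1.13 + 0.86 + 0.38 + 0.38 + 0.63 + 0.71 + 0.12 = 6.58.

6.58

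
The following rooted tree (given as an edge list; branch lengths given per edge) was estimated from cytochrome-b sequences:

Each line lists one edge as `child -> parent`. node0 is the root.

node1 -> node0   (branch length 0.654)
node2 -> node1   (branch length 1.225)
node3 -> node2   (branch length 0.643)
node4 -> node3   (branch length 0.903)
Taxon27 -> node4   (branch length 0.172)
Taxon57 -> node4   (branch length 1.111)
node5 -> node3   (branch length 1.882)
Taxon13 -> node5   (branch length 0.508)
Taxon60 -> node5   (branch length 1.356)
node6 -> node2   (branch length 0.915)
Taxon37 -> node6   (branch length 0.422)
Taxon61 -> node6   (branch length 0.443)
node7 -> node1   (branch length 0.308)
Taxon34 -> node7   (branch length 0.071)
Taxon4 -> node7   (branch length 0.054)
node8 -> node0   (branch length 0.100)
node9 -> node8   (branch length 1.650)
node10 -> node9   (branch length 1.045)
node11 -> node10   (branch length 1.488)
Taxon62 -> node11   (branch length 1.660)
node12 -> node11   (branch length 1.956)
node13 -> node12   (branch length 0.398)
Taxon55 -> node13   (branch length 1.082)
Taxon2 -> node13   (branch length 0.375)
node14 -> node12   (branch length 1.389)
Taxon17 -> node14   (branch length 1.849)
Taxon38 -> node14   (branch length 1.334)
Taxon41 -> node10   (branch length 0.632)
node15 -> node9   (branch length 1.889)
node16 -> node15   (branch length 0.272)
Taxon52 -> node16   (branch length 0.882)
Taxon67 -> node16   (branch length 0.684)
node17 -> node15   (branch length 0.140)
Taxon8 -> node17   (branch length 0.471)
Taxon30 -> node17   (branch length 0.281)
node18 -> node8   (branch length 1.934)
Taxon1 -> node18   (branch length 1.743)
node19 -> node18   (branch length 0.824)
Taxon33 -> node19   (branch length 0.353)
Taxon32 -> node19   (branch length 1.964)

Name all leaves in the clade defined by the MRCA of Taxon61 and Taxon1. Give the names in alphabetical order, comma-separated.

Taxon1, Taxon13, Taxon17, Taxon2, Taxon27, Taxon30, Taxon32, Taxon33, Taxon34, Taxon37, Taxon38, Taxon4, Taxon41, Taxon52, Taxon55, Taxon57, Taxon60, Taxon61, Taxon62, Taxon67, Taxon8

Tracing Taxon61: it sits inside (Taxon37,Taxon61).
Tracing Taxon1: it sits inside (Taxon1,(Taxon33,Taxon32)).
The smallest clade enclosing both is the whole tree (their MRCA is the root), so the answer is all 21 tips in alphabetical order.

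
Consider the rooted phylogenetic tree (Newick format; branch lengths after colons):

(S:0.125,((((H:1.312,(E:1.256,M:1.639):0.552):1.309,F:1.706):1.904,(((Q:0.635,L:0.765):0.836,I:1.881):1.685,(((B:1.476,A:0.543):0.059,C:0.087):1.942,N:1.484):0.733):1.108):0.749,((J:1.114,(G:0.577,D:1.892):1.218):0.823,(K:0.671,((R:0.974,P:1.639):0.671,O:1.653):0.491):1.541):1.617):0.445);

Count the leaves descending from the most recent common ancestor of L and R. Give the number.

18

The MRCA of L and R is the node subtending ((((H,(E,M)),F),(((Q,L),I),(((B,A),C),N))),((J,(G,D)),(K,((R,P),O)))).
That clade contains 18 terminal taxa: A, B, C, D, E, F, G, H, I, J, K, L, M, N, O, P, Q, R.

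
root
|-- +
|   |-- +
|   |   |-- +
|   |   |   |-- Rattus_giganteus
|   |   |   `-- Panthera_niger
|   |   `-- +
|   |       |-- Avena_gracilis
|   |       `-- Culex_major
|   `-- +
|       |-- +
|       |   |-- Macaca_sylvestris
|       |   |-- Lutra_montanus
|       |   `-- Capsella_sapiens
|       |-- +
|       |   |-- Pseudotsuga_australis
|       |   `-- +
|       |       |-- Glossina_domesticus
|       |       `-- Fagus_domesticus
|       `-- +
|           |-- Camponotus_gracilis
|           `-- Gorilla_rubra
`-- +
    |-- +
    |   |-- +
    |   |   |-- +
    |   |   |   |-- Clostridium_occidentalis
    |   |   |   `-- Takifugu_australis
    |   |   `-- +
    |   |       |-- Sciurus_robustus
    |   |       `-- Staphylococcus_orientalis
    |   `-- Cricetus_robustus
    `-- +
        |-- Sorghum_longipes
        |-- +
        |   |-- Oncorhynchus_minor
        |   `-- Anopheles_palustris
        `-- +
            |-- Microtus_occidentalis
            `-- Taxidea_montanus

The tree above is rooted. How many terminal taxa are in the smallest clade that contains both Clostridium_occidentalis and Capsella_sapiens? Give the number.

The MRCA of Clostridium_occidentalis and Capsella_sapiens is the root, so the clade is the entire tree.
That clade contains 22 terminal taxa: Anopheles_palustris, Avena_gracilis, Camponotus_gracilis, Capsella_sapiens, Clostridium_occidentalis, Cricetus_robustus, Culex_major, Fagus_domesticus, Glossina_domesticus, Gorilla_rubra, Lutra_montanus, Macaca_sylvestris, Microtus_occidentalis, Oncorhynchus_minor, Panthera_niger, Pseudotsuga_australis, Rattus_giganteus, Sciurus_robustus, Sorghum_longipes, Staphylococcus_orientalis, Takifugu_australis, Taxidea_montanus.

22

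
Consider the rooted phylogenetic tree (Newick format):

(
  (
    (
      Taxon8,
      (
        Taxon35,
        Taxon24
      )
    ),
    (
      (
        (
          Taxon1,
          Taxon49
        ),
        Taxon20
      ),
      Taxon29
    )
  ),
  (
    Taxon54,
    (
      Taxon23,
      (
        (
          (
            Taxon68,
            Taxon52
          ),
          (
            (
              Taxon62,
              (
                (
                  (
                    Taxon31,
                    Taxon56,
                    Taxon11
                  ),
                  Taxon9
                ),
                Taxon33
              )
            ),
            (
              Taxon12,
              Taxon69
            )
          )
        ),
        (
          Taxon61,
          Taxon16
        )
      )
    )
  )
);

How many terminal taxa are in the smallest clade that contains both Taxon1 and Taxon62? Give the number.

21

The MRCA of Taxon1 and Taxon62 is the root, so the clade is the entire tree.
That clade contains 21 terminal taxa: Taxon1, Taxon11, Taxon12, Taxon16, Taxon20, Taxon23, Taxon24, Taxon29, Taxon31, Taxon33, Taxon35, Taxon49, Taxon52, Taxon54, Taxon56, Taxon61, Taxon62, Taxon68, Taxon69, Taxon8, Taxon9.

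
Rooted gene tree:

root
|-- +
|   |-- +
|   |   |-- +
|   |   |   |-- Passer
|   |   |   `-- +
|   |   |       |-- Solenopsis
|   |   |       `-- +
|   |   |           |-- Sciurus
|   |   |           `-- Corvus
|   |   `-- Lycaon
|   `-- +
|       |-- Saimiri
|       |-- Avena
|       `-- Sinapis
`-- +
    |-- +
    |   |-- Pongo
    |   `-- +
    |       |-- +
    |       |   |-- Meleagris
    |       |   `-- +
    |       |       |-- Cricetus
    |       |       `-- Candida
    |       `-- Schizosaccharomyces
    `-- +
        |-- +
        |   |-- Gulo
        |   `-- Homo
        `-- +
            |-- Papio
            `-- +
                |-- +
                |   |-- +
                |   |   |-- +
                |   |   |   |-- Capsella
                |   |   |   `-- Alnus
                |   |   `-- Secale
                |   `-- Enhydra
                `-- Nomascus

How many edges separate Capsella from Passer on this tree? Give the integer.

12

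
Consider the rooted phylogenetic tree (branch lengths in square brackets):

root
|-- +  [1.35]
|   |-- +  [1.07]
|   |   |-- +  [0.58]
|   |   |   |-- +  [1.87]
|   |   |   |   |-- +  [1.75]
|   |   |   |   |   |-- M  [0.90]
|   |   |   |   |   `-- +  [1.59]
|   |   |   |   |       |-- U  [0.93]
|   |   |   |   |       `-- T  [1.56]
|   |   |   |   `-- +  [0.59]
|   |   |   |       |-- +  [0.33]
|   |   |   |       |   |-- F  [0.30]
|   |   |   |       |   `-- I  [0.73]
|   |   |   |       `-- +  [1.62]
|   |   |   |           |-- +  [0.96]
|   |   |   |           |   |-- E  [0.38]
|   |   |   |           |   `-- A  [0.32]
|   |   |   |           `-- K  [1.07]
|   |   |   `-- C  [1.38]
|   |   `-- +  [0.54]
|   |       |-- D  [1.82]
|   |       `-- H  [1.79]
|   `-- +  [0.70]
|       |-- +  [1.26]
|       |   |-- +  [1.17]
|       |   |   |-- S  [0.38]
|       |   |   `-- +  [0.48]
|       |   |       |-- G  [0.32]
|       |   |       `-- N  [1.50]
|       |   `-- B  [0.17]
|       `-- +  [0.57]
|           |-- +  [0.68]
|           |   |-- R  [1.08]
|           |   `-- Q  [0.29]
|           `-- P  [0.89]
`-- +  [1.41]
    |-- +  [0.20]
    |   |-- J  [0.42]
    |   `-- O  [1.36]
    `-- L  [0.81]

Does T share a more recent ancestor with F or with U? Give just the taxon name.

U

The MRCA of T and U subtends (U,T) (2 taxa).
The MRCA of T and F subtends ((M,(U,T)),((F,I),((E,A),K))) (8 taxa).
The first is nested inside the second, so T shares a more recent common ancestor with U.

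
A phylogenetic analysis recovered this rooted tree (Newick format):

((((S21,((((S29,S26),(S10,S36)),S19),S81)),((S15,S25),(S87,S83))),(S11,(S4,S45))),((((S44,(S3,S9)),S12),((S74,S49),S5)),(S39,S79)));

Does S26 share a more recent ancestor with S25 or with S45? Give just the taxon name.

S25

The MRCA of S26 and S25 subtends ((S21,((((S29,S26),(S10,S36)),S19),S81)),((S15,S25),(S87,S83))) (11 taxa).
The MRCA of S26 and S45 subtends (((S21,((((S29,S26),(S10,S36)),S19),S81)),((S15,S25),(S87,S83))),(S11,(S4,S45))) (14 taxa).
The first is nested inside the second, so S26 shares a more recent common ancestor with S25.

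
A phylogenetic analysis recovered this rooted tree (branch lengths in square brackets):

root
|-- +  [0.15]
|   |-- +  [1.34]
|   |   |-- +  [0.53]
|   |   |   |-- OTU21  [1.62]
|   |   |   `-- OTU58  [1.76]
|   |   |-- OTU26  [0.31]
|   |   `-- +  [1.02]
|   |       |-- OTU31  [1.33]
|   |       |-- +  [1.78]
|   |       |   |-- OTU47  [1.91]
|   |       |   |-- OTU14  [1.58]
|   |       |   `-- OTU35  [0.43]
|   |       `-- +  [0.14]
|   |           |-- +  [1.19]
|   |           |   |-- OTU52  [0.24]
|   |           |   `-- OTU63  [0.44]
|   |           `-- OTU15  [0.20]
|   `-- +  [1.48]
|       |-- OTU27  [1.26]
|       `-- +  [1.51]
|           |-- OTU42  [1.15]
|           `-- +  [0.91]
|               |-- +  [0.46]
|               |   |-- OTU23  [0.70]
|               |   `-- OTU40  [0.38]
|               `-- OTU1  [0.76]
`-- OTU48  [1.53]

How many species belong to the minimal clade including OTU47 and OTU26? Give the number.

The MRCA of OTU47 and OTU26 is the node subtending ((OTU21,OTU58),OTU26,(OTU31,(OTU47,OTU14,OTU35),((OTU52,OTU63),OTU15))).
That clade contains 10 terminal taxa: OTU14, OTU15, OTU21, OTU26, OTU31, OTU35, OTU47, OTU52, OTU58, OTU63.

10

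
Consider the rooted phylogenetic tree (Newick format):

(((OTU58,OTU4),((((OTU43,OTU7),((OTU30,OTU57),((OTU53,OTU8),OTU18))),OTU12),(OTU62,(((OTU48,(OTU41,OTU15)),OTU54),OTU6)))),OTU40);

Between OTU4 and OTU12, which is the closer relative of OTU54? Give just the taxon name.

The MRCA of OTU54 and OTU12 subtends ((((OTU43,OTU7),((OTU30,OTU57),((OTU53,OTU8),OTU18))),OTU12),(OTU62,(((OTU48,(OTU41,OTU15)),OTU54),OTU6))) (14 taxa).
The MRCA of OTU54 and OTU4 subtends ((OTU58,OTU4),((((OTU43,OTU7),((OTU30,OTU57),((OTU53,OTU8),OTU18))),OTU12),(OTU62,(((OTU48,(OTU41,OTU15)),OTU54),OTU6)))) (16 taxa).
The first is nested inside the second, so OTU54 shares a more recent common ancestor with OTU12.

OTU12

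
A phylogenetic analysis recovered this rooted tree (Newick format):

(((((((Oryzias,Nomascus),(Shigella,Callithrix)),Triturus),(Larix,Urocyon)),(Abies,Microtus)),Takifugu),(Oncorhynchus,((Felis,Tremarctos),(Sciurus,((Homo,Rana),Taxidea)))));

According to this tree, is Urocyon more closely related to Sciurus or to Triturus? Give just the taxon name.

The MRCA of Urocyon and Triturus subtends ((((Oryzias,Nomascus),(Shigella,Callithrix)),Triturus),(Larix,Urocyon)) (7 taxa).
The MRCA of Urocyon and Sciurus is the root, subtending the entire tree (17 taxa).
The first is nested inside the second, so Urocyon shares a more recent common ancestor with Triturus.

Triturus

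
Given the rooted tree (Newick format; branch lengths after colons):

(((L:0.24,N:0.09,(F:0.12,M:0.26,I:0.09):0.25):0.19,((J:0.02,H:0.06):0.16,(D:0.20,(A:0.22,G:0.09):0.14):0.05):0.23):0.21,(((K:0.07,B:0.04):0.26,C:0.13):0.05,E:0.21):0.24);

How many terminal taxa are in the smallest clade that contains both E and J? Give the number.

14

The MRCA of E and J is the root, so the clade is the entire tree.
That clade contains 14 terminal taxa: A, B, C, D, E, F, G, H, I, J, K, L, M, N.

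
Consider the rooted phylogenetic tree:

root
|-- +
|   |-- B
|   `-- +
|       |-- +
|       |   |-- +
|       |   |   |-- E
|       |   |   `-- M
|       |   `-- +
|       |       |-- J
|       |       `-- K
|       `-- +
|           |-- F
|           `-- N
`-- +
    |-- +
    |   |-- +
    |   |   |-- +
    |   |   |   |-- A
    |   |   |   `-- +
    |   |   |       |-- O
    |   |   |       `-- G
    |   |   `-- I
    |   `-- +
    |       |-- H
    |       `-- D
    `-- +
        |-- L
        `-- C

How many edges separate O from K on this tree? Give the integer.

11

The MRCA of O and K is the root of the tree.
From O up to that node: 6 branches. From K up to the same node: 5 branches. Total: 6 + 5 = 11.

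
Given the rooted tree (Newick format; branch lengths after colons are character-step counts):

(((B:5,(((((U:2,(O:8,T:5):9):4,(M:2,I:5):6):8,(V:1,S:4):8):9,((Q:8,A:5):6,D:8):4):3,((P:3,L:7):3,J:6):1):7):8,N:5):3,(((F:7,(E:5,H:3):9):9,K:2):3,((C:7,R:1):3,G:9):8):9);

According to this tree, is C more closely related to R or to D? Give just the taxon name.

The MRCA of C and R subtends (C,R) (2 taxa).
The MRCA of C and D is the root, subtending the entire tree (22 taxa).
The first is nested inside the second, so C shares a more recent common ancestor with R.

R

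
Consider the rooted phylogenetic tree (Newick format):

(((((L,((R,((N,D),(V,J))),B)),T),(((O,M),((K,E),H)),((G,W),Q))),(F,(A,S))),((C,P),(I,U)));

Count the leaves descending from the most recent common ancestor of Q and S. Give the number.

19

The MRCA of Q and S is the node subtending ((((L,((R,((N,D),(V,J))),B)),T),(((O,M),((K,E),H)),((G,W),Q))),(F,(A,S))).
That clade contains 19 terminal taxa: A, B, D, E, F, G, H, J, K, L, M, N, O, Q, R, S, T, V, W.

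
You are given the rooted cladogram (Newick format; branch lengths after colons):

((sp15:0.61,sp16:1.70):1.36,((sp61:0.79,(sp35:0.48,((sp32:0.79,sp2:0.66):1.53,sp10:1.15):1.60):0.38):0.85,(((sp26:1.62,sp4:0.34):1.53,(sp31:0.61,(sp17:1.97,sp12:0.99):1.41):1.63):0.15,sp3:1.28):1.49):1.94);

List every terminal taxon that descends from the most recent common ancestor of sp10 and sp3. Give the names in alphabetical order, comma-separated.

Tracing sp10: it sits inside ((sp32,sp2),sp10).
Tracing sp3: it sits inside (((sp26,sp4),(sp31,(sp17,sp12))),sp3).
The smallest clade enclosing both is ((sp61,(sp35,((sp32,sp2),sp10))),(((sp26,sp4),(sp31,(sp17,sp12))),sp3)); the answer is its 11 terminal taxa in alphabetical order.

sp10, sp12, sp17, sp2, sp26, sp3, sp31, sp32, sp35, sp4, sp61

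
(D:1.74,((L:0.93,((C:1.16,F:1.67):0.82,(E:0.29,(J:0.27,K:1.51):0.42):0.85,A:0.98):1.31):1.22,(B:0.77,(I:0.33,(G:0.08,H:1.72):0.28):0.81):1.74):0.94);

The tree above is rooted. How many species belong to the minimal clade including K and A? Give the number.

The MRCA of K and A is the node subtending ((C,F),(E,(J,K)),A).
That clade contains 6 terminal taxa: A, C, E, F, J, K.

6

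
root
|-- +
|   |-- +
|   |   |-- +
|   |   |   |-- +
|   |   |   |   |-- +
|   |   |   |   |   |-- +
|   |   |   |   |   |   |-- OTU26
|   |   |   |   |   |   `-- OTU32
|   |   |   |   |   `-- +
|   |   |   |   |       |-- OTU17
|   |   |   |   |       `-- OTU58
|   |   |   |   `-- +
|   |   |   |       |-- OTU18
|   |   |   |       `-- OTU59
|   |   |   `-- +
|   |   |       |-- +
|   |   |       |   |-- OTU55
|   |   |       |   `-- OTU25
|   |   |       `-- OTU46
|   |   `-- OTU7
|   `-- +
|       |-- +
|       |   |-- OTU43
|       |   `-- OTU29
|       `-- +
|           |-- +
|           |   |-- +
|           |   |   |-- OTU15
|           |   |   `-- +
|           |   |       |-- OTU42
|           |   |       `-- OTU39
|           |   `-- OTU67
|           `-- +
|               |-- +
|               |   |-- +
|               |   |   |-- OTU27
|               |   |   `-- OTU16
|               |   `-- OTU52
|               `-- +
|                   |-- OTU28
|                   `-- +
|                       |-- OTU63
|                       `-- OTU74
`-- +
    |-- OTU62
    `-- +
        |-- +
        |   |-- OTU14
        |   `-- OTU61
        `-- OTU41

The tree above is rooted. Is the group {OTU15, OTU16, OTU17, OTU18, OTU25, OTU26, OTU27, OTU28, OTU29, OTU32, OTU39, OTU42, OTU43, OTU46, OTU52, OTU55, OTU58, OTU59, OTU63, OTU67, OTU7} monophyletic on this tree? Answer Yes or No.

The MRCA of the listed taxa subtends ((((((OTU26,OTU32),(OTU17,OTU58)),(OTU18,OTU59)),((OTU55,OTU25),OTU46)),OTU7),((OTU43,OTU29),(((OTU15,(OTU42,OTU39)),OTU67),(((OTU27,OTU16),OTU52),(OTU28,(OTU63,OTU74)))))).
That clade also contains OTU74, which is not in the proposed group, so the group is not monophyletic.

No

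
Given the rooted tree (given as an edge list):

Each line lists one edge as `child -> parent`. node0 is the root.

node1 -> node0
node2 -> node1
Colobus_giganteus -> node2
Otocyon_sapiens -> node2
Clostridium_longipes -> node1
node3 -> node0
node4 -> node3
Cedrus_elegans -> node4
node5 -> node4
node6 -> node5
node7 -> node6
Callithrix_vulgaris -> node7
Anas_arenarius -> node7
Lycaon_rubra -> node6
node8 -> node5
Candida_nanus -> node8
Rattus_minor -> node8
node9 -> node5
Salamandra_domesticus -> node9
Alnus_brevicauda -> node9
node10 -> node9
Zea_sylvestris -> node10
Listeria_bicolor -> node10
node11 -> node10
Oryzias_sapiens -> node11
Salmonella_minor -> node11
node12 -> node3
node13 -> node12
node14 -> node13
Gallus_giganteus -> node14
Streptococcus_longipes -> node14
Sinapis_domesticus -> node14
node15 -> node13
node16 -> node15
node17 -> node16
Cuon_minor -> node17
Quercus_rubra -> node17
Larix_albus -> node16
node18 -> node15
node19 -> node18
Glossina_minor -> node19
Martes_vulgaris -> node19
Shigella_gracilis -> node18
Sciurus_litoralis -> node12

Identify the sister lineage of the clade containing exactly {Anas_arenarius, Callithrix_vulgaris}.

Lycaon_rubra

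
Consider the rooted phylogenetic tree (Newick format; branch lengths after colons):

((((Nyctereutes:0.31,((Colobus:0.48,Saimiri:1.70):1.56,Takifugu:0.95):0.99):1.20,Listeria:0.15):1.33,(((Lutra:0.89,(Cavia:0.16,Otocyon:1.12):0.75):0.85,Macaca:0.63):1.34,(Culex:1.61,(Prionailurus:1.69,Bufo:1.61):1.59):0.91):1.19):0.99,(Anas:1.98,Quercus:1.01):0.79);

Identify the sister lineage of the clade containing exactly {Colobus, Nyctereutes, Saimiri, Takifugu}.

The clade containing exactly {Colobus, Nyctereutes, Saimiri, Takifugu} attaches to the tree at the node subtending ((Nyctereutes,((Colobus,Saimiri),Takifugu)),Listeria).
The other lineage descending from that same node — the sister group — is the single tip Listeria.

Listeria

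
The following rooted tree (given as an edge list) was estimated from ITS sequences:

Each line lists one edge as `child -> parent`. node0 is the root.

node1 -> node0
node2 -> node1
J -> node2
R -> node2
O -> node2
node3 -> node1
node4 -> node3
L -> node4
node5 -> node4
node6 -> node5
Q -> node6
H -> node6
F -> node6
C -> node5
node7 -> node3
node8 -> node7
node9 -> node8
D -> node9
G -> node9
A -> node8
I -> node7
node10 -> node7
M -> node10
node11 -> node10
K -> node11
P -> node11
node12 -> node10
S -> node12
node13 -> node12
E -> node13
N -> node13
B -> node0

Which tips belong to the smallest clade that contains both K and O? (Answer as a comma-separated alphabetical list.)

Tracing K: it sits inside (K,P).
Tracing O: it sits inside (J,R,O).
The smallest clade enclosing both is ((J,R,O),((L,((Q,H,F),C)),(((D,G),A),I,(M,(K,P),(S,(E,N)))))); the answer is its 18 terminal taxa in alphabetical order.

A, C, D, E, F, G, H, I, J, K, L, M, N, O, P, Q, R, S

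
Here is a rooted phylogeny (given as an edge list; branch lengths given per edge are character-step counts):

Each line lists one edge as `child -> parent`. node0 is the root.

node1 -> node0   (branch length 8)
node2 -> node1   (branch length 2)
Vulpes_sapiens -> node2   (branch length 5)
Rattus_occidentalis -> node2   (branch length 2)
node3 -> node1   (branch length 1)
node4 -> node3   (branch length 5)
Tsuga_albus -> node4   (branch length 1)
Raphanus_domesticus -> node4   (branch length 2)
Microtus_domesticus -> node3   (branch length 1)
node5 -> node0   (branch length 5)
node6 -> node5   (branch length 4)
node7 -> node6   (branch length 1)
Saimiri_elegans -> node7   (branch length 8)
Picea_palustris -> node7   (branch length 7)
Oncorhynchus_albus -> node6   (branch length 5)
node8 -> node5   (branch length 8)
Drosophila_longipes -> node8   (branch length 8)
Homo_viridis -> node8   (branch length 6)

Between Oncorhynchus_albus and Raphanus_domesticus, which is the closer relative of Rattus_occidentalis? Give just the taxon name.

The MRCA of Rattus_occidentalis and Raphanus_domesticus subtends ((Vulpes_sapiens,Rattus_occidentalis),((Tsuga_albus,Raphanus_domesticus),Microtus_domesticus)) (5 taxa).
The MRCA of Rattus_occidentalis and Oncorhynchus_albus is the root, subtending the entire tree (10 taxa).
The first is nested inside the second, so Rattus_occidentalis shares a more recent common ancestor with Raphanus_domesticus.

Raphanus_domesticus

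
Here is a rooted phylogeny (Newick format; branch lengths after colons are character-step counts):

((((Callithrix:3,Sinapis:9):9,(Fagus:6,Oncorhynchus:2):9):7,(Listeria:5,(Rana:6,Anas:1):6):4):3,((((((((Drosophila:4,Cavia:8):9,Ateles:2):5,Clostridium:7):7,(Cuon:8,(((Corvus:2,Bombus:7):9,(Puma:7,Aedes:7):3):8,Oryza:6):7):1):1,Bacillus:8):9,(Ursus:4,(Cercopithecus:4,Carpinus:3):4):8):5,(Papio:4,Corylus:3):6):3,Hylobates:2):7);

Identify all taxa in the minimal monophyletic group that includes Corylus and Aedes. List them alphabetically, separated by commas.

Tracing Corylus: it sits inside (Papio,Corylus).
Tracing Aedes: it sits inside (Puma,Aedes).
The smallest clade enclosing both is (((((((Drosophila,Cavia),Ateles),Clostridium),(Cuon,(((Corvus,Bombus),(Puma,Aedes)),Oryza))),Bacillus),(Ursus,(Cercopithecus,Carpinus))),(Papio,Corylus)); the answer is its 16 terminal taxa in alphabetical order.

Aedes, Ateles, Bacillus, Bombus, Carpinus, Cavia, Cercopithecus, Clostridium, Corvus, Corylus, Cuon, Drosophila, Oryza, Papio, Puma, Ursus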